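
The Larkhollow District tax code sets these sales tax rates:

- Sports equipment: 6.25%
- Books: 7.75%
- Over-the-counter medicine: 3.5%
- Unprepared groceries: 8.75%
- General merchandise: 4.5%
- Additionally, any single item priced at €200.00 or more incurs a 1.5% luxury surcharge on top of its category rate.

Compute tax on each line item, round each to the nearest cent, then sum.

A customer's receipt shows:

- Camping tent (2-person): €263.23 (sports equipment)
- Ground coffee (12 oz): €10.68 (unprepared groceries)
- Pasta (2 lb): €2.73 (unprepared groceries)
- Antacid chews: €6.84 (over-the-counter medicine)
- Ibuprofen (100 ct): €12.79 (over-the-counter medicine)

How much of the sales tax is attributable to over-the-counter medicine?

Antacid chews €6.84: over-the-counter medicine → 3.5% → €0.24
Ibuprofen (100 ct) €12.79: over-the-counter medicine → 3.5% → €0.45
Tax on over-the-counter medicine = €0.24 + €0.45 = €0.69

€0.69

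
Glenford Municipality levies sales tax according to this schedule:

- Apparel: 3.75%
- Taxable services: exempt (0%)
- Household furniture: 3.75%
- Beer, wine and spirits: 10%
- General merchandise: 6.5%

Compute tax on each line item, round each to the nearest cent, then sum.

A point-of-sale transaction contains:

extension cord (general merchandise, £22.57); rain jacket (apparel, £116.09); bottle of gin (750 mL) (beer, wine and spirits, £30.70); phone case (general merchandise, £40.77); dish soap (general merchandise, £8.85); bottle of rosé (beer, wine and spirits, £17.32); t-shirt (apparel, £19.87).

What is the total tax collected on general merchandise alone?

Extension cord £22.57: general merchandise → 6.5% → £1.47
Phone case £40.77: general merchandise → 6.5% → £2.65
Dish soap £8.85: general merchandise → 6.5% → £0.58
Tax on general merchandise = £1.47 + £2.65 + £0.58 = £4.70

£4.70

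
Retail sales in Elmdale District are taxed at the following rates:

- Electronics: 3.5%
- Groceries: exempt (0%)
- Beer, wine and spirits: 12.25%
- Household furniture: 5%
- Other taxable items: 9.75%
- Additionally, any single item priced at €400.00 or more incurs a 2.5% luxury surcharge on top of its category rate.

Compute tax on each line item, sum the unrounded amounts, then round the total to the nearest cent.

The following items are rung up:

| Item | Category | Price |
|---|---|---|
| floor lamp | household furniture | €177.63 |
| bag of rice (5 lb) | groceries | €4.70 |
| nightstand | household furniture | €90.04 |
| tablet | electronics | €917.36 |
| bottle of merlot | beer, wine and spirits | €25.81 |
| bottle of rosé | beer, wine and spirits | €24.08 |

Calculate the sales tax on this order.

Floor lamp €177.63: household furniture → 5% → €8.8815
Bag of rice (5 lb) €4.70: groceries → 0% → €0.00
Nightstand €90.04: household furniture → 5% → €4.502
Tablet €917.36: electronics → 3.5% + 2.5% surcharge = 6% → €55.0416
Bottle of merlot €25.81: beer, wine and spirits → 12.25% → €3.161725
Bottle of rosé €24.08: beer, wine and spirits → 12.25% → €2.9498
Unrounded tax sum = €74.536625 → €74.54

€74.54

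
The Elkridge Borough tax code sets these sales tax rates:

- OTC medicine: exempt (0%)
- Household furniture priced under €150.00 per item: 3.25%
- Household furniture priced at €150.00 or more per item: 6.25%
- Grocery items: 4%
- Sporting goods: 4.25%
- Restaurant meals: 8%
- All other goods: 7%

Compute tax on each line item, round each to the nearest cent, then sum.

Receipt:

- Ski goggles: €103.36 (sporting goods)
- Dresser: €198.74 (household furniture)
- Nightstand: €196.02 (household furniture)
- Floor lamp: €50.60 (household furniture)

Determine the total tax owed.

€30.70

Ski goggles €103.36: sporting goods → 4.25% → €4.39
Dresser €198.74: household furniture, €150.00 or more → 6.25% → €12.42
Nightstand €196.02: household furniture, €150.00 or more → 6.25% → €12.25
Floor lamp €50.60: household furniture, under €150.00 → 3.25% → €1.64
Total tax = €4.39 + €12.42 + €12.25 + €1.64 = €30.70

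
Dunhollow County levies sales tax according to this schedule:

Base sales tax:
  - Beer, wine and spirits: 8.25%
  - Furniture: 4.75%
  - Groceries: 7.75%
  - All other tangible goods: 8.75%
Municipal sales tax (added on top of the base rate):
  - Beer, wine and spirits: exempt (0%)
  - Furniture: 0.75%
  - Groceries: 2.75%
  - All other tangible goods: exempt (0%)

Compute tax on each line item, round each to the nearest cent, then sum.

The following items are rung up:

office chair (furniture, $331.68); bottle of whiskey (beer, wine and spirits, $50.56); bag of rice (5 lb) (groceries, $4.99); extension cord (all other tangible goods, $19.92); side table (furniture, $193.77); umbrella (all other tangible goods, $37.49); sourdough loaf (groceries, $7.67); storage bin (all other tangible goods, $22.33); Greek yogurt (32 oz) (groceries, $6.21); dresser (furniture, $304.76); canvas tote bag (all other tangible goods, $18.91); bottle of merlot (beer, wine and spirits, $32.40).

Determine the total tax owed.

$63.10

Office chair $331.68: furniture → 4.75% + 0.75% municipal = 5.5% → $18.24
Bottle of whiskey $50.56: beer, wine and spirits → 8.25% + 0% municipal = 8.25% → $4.17
Bag of rice (5 lb) $4.99: groceries → 7.75% + 2.75% municipal = 10.5% → $0.52
Extension cord $19.92: all other tangible goods → 8.75% + 0% municipal = 8.75% → $1.74
Side table $193.77: furniture → 4.75% + 0.75% municipal = 5.5% → $10.66
Umbrella $37.49: all other tangible goods → 8.75% + 0% municipal = 8.75% → $3.28
Sourdough loaf $7.67: groceries → 7.75% + 2.75% municipal = 10.5% → $0.81
Storage bin $22.33: all other tangible goods → 8.75% + 0% municipal = 8.75% → $1.95
Greek yogurt (32 oz) $6.21: groceries → 7.75% + 2.75% municipal = 10.5% → $0.65
Dresser $304.76: furniture → 4.75% + 0.75% municipal = 5.5% → $16.76
Canvas tote bag $18.91: all other tangible goods → 8.75% + 0% municipal = 8.75% → $1.65
Bottle of merlot $32.40: beer, wine and spirits → 8.25% + 0% municipal = 8.25% → $2.67
Total tax = $18.24 + $4.17 + $0.52 + $1.74 + $10.66 + $3.28 + $0.81 + $1.95 + $0.65 + $16.76 + $1.65 + $2.67 = $63.10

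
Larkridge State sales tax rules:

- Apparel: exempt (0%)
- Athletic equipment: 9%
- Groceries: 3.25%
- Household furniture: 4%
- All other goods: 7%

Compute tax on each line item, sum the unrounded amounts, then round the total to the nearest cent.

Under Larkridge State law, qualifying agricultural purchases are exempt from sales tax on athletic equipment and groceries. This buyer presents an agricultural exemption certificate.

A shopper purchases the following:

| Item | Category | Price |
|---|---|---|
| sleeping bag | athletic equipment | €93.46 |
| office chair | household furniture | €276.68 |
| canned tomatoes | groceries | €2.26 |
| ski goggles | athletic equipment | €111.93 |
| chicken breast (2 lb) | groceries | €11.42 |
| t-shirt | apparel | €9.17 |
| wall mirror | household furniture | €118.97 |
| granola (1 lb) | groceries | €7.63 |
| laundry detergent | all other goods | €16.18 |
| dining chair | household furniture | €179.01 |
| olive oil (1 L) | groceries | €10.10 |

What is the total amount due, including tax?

Sleeping bag €93.46: athletic equipment, buyer-exempt → 0% → €0.00
Office chair €276.68: household furniture → 4% → €11.0672
Canned tomatoes €2.26: groceries, buyer-exempt → 0% → €0.00
Ski goggles €111.93: athletic equipment, buyer-exempt → 0% → €0.00
Chicken breast (2 lb) €11.42: groceries, buyer-exempt → 0% → €0.00
T-shirt €9.17: apparel → 0% → €0.00
Wall mirror €118.97: household furniture → 4% → €4.7588
Granola (1 lb) €7.63: groceries, buyer-exempt → 0% → €0.00
Laundry detergent €16.18: all other goods → 7% → €1.1326
Dining chair €179.01: household furniture → 4% → €7.1604
Olive oil (1 L) €10.10: groceries, buyer-exempt → 0% → €0.00
Subtotal = €836.81; unrounded tax = €24.119 → €24.12; total due = €860.93

€860.93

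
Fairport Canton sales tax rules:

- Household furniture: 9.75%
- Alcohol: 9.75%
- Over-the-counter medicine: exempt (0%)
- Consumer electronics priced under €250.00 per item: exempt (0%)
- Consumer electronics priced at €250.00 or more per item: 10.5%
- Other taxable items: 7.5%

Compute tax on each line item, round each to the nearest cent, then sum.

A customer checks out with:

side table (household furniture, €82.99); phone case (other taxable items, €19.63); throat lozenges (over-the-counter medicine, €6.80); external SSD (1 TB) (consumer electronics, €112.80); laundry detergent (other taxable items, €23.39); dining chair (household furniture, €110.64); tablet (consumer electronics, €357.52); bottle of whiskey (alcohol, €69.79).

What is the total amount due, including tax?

Side table €82.99: household furniture → 9.75% → €8.09
Phone case €19.63: other taxable items → 7.5% → €1.47
Throat lozenges €6.80: over-the-counter medicine → 0% → €0.00
External SSD (1 TB) €112.80: consumer electronics, under €250.00 → 0% → €0.00
Laundry detergent €23.39: other taxable items → 7.5% → €1.75
Dining chair €110.64: household furniture → 9.75% → €10.79
Tablet €357.52: consumer electronics, €250.00 or more → 10.5% → €37.54
Bottle of whiskey €69.79: alcohol → 9.75% → €6.80
Subtotal = €783.56; tax = €66.44; total due = €850.00

€850.00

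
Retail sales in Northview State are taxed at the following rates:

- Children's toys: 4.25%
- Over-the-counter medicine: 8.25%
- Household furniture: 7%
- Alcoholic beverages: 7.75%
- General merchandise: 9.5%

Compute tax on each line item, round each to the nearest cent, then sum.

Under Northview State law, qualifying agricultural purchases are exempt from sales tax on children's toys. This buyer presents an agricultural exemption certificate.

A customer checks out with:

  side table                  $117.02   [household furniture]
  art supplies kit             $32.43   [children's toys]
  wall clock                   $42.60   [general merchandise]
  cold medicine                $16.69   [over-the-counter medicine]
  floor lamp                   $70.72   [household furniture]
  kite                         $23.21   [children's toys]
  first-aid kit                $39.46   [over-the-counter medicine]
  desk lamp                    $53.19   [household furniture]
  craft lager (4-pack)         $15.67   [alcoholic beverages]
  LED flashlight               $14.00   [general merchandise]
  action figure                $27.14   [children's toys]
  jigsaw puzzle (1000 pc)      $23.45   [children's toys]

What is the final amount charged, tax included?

$503.67

Side table $117.02: household furniture → 7% → $8.19
Art supplies kit $32.43: children's toys, buyer-exempt → 0% → $0.00
Wall clock $42.60: general merchandise → 9.5% → $4.05
Cold medicine $16.69: over-the-counter medicine → 8.25% → $1.38
Floor lamp $70.72: household furniture → 7% → $4.95
Kite $23.21: children's toys, buyer-exempt → 0% → $0.00
First-aid kit $39.46: over-the-counter medicine → 8.25% → $3.26
Desk lamp $53.19: household furniture → 7% → $3.72
Craft lager (4-pack) $15.67: alcoholic beverages → 7.75% → $1.21
LED flashlight $14.00: general merchandise → 9.5% → $1.33
Action figure $27.14: children's toys, buyer-exempt → 0% → $0.00
Jigsaw puzzle (1000 pc) $23.45: children's toys, buyer-exempt → 0% → $0.00
Subtotal = $475.58; tax = $28.09; total due = $503.67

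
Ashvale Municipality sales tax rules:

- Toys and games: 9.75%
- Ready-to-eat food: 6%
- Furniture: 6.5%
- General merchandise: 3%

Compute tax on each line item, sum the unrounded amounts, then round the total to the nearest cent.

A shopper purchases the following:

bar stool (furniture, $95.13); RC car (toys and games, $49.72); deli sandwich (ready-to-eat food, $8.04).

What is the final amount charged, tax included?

$164.40

Bar stool $95.13: furniture → 6.5% → $6.18345
RC car $49.72: toys and games → 9.75% → $4.8477
Deli sandwich $8.04: ready-to-eat food → 6% → $0.4824
Subtotal = $152.89; unrounded tax = $11.51355 → $11.51; total due = $164.40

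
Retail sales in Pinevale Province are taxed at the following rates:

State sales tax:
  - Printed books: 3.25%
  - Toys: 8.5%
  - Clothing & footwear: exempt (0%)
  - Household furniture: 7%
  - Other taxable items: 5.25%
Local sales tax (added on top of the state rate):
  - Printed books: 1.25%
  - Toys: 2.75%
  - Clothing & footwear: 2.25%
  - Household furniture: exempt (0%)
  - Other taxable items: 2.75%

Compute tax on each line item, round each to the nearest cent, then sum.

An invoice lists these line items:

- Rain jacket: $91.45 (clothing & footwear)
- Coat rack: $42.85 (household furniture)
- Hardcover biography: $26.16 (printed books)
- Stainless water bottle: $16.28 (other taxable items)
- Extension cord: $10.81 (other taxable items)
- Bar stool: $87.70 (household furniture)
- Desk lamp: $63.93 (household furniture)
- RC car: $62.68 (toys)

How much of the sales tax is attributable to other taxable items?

Stainless water bottle $16.28: other taxable items → 5.25% + 2.75% local = 8% → $1.30
Extension cord $10.81: other taxable items → 5.25% + 2.75% local = 8% → $0.86
Tax on other taxable items = $1.30 + $0.86 = $2.16

$2.16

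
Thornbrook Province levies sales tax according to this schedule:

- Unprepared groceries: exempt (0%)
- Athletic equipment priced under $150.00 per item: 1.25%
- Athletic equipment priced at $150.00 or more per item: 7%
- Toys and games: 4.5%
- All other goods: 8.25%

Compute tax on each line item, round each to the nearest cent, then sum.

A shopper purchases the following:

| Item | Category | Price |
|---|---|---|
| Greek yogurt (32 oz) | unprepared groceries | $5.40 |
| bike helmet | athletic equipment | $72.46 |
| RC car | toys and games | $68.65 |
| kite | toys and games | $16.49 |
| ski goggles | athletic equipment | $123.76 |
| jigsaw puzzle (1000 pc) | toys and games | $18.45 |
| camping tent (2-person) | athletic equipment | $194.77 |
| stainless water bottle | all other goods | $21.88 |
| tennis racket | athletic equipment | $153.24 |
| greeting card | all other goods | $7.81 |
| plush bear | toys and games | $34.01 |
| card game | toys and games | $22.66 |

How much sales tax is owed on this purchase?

$36.48

Greek yogurt (32 oz) $5.40: unprepared groceries → 0% → $0.00
Bike helmet $72.46: athletic equipment, under $150.00 → 1.25% → $0.91
RC car $68.65: toys and games → 4.5% → $3.09
Kite $16.49: toys and games → 4.5% → $0.74
Ski goggles $123.76: athletic equipment, under $150.00 → 1.25% → $1.55
Jigsaw puzzle (1000 pc) $18.45: toys and games → 4.5% → $0.83
Camping tent (2-person) $194.77: athletic equipment, $150.00 or more → 7% → $13.63
Stainless water bottle $21.88: all other goods → 8.25% → $1.81
Tennis racket $153.24: athletic equipment, $150.00 or more → 7% → $10.73
Greeting card $7.81: all other goods → 8.25% → $0.64
Plush bear $34.01: toys and games → 4.5% → $1.53
Card game $22.66: toys and games → 4.5% → $1.02
Total tax = $0.91 + $3.09 + $0.74 + $1.55 + $0.83 + $13.63 + $1.81 + $10.73 + $0.64 + $1.53 + $1.02 = $36.48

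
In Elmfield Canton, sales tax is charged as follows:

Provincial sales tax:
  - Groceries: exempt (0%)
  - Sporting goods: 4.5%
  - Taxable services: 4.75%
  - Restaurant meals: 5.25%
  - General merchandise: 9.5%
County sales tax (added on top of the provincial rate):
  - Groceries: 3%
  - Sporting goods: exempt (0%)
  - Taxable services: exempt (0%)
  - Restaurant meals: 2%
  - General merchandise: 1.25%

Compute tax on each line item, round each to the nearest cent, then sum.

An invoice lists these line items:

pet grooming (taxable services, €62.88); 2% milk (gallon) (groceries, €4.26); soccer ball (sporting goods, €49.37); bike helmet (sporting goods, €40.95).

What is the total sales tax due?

€7.18

Pet grooming €62.88: taxable services → 4.75% + 0% county = 4.75% → €2.99
2% milk (gallon) €4.26: groceries → 0% + 3% county = 3% → €0.13
Soccer ball €49.37: sporting goods → 4.5% + 0% county = 4.5% → €2.22
Bike helmet €40.95: sporting goods → 4.5% + 0% county = 4.5% → €1.84
Total tax = €2.99 + €0.13 + €2.22 + €1.84 = €7.18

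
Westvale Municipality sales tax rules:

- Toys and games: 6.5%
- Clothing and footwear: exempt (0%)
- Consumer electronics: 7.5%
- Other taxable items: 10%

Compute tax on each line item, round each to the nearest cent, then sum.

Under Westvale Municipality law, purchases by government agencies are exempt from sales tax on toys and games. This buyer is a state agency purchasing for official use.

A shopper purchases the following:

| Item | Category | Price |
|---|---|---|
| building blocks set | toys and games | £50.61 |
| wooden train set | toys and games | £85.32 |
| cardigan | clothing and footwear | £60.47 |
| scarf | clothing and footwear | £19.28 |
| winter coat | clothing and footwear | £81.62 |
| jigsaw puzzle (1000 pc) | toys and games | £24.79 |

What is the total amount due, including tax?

Building blocks set £50.61: toys and games, buyer-exempt → 0% → £0.00
Wooden train set £85.32: toys and games, buyer-exempt → 0% → £0.00
Cardigan £60.47: clothing and footwear → 0% → £0.00
Scarf £19.28: clothing and footwear → 0% → £0.00
Winter coat £81.62: clothing and footwear → 0% → £0.00
Jigsaw puzzle (1000 pc) £24.79: toys and games, buyer-exempt → 0% → £0.00
Subtotal = £322.09; tax = £0.00; total due = £322.09

£322.09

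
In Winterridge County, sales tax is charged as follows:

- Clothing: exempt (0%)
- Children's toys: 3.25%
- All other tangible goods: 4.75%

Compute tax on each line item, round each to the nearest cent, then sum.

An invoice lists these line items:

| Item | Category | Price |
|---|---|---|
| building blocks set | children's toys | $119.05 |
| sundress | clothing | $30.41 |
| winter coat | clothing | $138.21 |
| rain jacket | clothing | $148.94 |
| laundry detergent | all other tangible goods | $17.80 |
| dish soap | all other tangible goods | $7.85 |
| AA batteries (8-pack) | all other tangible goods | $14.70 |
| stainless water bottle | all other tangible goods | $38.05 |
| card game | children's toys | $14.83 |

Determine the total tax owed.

Building blocks set $119.05: children's toys → 3.25% → $3.87
Sundress $30.41: clothing → 0% → $0.00
Winter coat $138.21: clothing → 0% → $0.00
Rain jacket $148.94: clothing → 0% → $0.00
Laundry detergent $17.80: all other tangible goods → 4.75% → $0.85
Dish soap $7.85: all other tangible goods → 4.75% → $0.37
AA batteries (8-pack) $14.70: all other tangible goods → 4.75% → $0.70
Stainless water bottle $38.05: all other tangible goods → 4.75% → $1.81
Card game $14.83: children's toys → 3.25% → $0.48
Total tax = $3.87 + $0.85 + $0.37 + $0.70 + $1.81 + $0.48 = $8.08

$8.08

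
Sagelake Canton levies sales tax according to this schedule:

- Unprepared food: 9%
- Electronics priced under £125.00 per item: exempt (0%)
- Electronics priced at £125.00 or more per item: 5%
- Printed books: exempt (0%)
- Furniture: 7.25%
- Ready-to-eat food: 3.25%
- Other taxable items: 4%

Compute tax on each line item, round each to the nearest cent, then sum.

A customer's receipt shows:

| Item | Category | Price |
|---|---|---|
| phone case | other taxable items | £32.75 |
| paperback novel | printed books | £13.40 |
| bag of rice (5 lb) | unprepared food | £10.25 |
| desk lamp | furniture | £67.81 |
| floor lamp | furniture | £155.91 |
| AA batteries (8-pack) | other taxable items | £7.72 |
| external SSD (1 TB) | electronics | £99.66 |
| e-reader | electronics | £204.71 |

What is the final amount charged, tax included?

Phone case £32.75: other taxable items → 4% → £1.31
Paperback novel £13.40: printed books → 0% → £0.00
Bag of rice (5 lb) £10.25: unprepared food → 9% → £0.92
Desk lamp £67.81: furniture → 7.25% → £4.92
Floor lamp £155.91: furniture → 7.25% → £11.30
AA batteries (8-pack) £7.72: other taxable items → 4% → £0.31
External SSD (1 TB) £99.66: electronics, under £125.00 → 0% → £0.00
E-reader £204.71: electronics, £125.00 or more → 5% → £10.24
Subtotal = £592.21; tax = £29.00; total due = £621.21

£621.21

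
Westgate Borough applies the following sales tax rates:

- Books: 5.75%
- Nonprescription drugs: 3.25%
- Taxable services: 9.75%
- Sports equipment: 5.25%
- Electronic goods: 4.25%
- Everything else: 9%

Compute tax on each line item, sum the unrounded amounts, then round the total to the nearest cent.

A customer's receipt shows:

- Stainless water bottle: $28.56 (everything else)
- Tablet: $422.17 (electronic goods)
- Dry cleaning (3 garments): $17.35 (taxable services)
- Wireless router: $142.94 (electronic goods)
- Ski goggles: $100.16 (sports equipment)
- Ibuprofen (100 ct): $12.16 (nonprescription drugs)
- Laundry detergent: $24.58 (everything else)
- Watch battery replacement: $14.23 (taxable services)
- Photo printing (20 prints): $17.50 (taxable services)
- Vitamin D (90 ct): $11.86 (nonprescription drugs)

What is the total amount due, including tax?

Stainless water bottle $28.56: everything else → 9% → $2.5704
Tablet $422.17: electronic goods → 4.25% → $17.942225
Dry cleaning (3 garments) $17.35: taxable services → 9.75% → $1.691625
Wireless router $142.94: electronic goods → 4.25% → $6.07495
Ski goggles $100.16: sports equipment → 5.25% → $5.2584
Ibuprofen (100 ct) $12.16: nonprescription drugs → 3.25% → $0.3952
Laundry detergent $24.58: everything else → 9% → $2.2122
Watch battery replacement $14.23: taxable services → 9.75% → $1.387425
Photo printing (20 prints) $17.50: taxable services → 9.75% → $1.70625
Vitamin D (90 ct) $11.86: nonprescription drugs → 3.25% → $0.38545
Subtotal = $791.51; unrounded tax = $39.624125 → $39.62; total due = $831.13

$831.13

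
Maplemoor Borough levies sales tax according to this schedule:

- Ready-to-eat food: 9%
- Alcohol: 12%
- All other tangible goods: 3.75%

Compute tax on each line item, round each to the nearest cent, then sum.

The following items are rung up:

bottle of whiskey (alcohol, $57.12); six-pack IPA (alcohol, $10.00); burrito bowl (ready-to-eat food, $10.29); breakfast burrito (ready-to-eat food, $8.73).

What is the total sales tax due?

Bottle of whiskey $57.12: alcohol → 12% → $6.85
Six-pack IPA $10.00: alcohol → 12% → $1.20
Burrito bowl $10.29: ready-to-eat food → 9% → $0.93
Breakfast burrito $8.73: ready-to-eat food → 9% → $0.79
Total tax = $6.85 + $1.20 + $0.93 + $0.79 = $9.77

$9.77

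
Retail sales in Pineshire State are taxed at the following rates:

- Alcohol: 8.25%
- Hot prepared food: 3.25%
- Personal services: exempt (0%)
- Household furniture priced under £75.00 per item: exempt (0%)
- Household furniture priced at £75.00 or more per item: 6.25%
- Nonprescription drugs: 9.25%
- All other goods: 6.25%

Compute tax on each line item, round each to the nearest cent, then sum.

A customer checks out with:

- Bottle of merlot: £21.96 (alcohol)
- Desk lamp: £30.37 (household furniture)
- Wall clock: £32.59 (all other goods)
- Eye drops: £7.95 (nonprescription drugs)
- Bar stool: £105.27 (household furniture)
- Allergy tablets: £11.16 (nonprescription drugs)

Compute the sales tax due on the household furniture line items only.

Desk lamp £30.37: household furniture, under £75.00 → 0% → £0.00
Bar stool £105.27: household furniture, £75.00 or more → 6.25% → £6.58
Tax on household furniture = £0.00 + £6.58 = £6.58

£6.58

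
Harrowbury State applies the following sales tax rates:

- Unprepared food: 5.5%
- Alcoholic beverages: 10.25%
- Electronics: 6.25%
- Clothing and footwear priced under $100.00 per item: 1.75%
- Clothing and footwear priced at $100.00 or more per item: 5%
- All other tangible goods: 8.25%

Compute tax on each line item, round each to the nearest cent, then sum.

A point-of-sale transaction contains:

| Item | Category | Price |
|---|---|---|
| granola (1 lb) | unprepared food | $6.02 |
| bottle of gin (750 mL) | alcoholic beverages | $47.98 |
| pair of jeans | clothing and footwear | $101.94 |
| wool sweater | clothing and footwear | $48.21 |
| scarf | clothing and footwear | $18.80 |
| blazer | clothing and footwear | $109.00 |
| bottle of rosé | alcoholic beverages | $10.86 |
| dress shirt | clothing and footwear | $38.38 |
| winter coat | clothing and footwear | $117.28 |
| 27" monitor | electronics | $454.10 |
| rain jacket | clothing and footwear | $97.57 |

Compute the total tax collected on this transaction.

Granola (1 lb) $6.02: unprepared food → 5.5% → $0.33
Bottle of gin (750 mL) $47.98: alcoholic beverages → 10.25% → $4.92
Pair of jeans $101.94: clothing and footwear, $100.00 or more → 5% → $5.10
Wool sweater $48.21: clothing and footwear, under $100.00 → 1.75% → $0.84
Scarf $18.80: clothing and footwear, under $100.00 → 1.75% → $0.33
Blazer $109.00: clothing and footwear, $100.00 or more → 5% → $5.45
Bottle of rosé $10.86: alcoholic beverages → 10.25% → $1.11
Dress shirt $38.38: clothing and footwear, under $100.00 → 1.75% → $0.67
Winter coat $117.28: clothing and footwear, $100.00 or more → 5% → $5.86
27" monitor $454.10: electronics → 6.25% → $28.38
Rain jacket $97.57: clothing and footwear, under $100.00 → 1.75% → $1.71
Total tax = $0.33 + $4.92 + $5.10 + $0.84 + $0.33 + $5.45 + $1.11 + $0.67 + $5.86 + $28.38 + $1.71 = $54.70

$54.70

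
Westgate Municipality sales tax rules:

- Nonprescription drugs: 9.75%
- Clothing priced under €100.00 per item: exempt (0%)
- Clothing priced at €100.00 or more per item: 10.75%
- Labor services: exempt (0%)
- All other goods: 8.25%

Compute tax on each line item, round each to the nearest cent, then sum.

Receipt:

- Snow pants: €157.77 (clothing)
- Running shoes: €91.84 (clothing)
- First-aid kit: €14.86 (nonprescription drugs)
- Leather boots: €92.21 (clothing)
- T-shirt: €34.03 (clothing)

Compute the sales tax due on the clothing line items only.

€16.96

Snow pants €157.77: clothing, €100.00 or more → 10.75% → €16.96
Running shoes €91.84: clothing, under €100.00 → 0% → €0.00
Leather boots €92.21: clothing, under €100.00 → 0% → €0.00
T-shirt €34.03: clothing, under €100.00 → 0% → €0.00
Tax on clothing = €16.96 + €0.00 + €0.00 + €0.00 = €16.96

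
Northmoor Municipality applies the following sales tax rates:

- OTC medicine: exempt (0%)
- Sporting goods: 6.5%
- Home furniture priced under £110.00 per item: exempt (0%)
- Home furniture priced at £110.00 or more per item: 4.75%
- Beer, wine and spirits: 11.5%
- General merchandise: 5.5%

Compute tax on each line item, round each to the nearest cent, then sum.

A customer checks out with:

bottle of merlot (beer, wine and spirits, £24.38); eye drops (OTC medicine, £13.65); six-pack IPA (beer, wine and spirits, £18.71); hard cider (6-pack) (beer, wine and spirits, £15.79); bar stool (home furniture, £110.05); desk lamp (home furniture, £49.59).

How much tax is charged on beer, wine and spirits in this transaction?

Bottle of merlot £24.38: beer, wine and spirits → 11.5% → £2.80
Six-pack IPA £18.71: beer, wine and spirits → 11.5% → £2.15
Hard cider (6-pack) £15.79: beer, wine and spirits → 11.5% → £1.82
Tax on beer, wine and spirits = £2.80 + £2.15 + £1.82 = £6.77

£6.77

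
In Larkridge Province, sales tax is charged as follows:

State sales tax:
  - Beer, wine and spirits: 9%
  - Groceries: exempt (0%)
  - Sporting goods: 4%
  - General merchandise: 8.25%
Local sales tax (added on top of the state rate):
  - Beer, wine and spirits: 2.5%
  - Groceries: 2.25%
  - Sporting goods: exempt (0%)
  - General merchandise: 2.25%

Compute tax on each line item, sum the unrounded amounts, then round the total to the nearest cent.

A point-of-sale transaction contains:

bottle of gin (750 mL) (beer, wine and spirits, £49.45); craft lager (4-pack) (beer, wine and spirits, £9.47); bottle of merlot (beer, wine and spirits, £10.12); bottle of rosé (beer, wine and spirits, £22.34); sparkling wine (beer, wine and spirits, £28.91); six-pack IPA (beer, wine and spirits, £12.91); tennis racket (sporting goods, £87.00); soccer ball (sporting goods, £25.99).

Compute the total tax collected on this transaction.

Bottle of gin (750 mL) £49.45: beer, wine and spirits → 9% + 2.5% local = 11.5% → £5.68675
Craft lager (4-pack) £9.47: beer, wine and spirits → 9% + 2.5% local = 11.5% → £1.08905
Bottle of merlot £10.12: beer, wine and spirits → 9% + 2.5% local = 11.5% → £1.1638
Bottle of rosé £22.34: beer, wine and spirits → 9% + 2.5% local = 11.5% → £2.5691
Sparkling wine £28.91: beer, wine and spirits → 9% + 2.5% local = 11.5% → £3.32465
Six-pack IPA £12.91: beer, wine and spirits → 9% + 2.5% local = 11.5% → £1.48465
Tennis racket £87.00: sporting goods → 4% + 0% local = 4% → £3.48
Soccer ball £25.99: sporting goods → 4% + 0% local = 4% → £1.0396
Unrounded tax sum = £19.8376 → £19.84

£19.84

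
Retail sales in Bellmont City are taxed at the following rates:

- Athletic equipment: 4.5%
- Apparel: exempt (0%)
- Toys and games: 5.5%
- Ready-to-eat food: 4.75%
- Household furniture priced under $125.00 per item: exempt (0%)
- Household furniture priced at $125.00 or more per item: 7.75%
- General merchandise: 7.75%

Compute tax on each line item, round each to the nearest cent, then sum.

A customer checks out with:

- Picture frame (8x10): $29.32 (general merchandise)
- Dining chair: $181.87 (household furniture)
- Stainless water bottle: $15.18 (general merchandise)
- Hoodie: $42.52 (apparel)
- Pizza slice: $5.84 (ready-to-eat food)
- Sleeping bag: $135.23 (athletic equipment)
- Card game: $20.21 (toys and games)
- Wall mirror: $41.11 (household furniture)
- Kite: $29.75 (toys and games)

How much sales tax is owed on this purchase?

Picture frame (8x10) $29.32: general merchandise → 7.75% → $2.27
Dining chair $181.87: household furniture, $125.00 or more → 7.75% → $14.09
Stainless water bottle $15.18: general merchandise → 7.75% → $1.18
Hoodie $42.52: apparel → 0% → $0.00
Pizza slice $5.84: ready-to-eat food → 4.75% → $0.28
Sleeping bag $135.23: athletic equipment → 4.5% → $6.09
Card game $20.21: toys and games → 5.5% → $1.11
Wall mirror $41.11: household furniture, under $125.00 → 0% → $0.00
Kite $29.75: toys and games → 5.5% → $1.64
Total tax = $2.27 + $14.09 + $1.18 + $0.28 + $6.09 + $1.11 + $1.64 = $26.66

$26.66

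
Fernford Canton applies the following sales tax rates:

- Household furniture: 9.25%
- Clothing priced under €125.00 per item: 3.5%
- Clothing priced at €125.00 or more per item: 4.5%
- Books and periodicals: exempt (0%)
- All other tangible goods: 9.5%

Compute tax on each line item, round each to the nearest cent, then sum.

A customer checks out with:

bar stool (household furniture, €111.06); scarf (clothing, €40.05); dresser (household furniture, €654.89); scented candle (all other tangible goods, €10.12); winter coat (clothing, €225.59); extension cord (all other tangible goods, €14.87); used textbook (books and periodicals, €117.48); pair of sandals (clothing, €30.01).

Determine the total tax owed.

€85.82

Bar stool €111.06: household furniture → 9.25% → €10.27
Scarf €40.05: clothing, under €125.00 → 3.5% → €1.40
Dresser €654.89: household furniture → 9.25% → €60.58
Scented candle €10.12: all other tangible goods → 9.5% → €0.96
Winter coat €225.59: clothing, €125.00 or more → 4.5% → €10.15
Extension cord €14.87: all other tangible goods → 9.5% → €1.41
Used textbook €117.48: books and periodicals → 0% → €0.00
Pair of sandals €30.01: clothing, under €125.00 → 3.5% → €1.05
Total tax = €10.27 + €1.40 + €60.58 + €0.96 + €10.15 + €1.41 + €1.05 = €85.82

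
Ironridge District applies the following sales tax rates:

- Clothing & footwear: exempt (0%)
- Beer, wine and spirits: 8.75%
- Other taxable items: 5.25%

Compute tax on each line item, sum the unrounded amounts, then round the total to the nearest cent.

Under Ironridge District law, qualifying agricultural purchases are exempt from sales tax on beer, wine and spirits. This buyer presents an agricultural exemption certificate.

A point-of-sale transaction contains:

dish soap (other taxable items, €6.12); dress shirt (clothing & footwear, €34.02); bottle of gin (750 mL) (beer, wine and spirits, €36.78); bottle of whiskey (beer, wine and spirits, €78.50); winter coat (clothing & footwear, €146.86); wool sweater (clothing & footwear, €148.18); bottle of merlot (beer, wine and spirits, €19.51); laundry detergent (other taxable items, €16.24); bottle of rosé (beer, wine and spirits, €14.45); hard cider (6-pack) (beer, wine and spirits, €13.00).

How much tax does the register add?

€1.17

Dish soap €6.12: other taxable items → 5.25% → €0.3213
Dress shirt €34.02: clothing & footwear → 0% → €0.00
Bottle of gin (750 mL) €36.78: beer, wine and spirits, buyer-exempt → 0% → €0.00
Bottle of whiskey €78.50: beer, wine and spirits, buyer-exempt → 0% → €0.00
Winter coat €146.86: clothing & footwear → 0% → €0.00
Wool sweater €148.18: clothing & footwear → 0% → €0.00
Bottle of merlot €19.51: beer, wine and spirits, buyer-exempt → 0% → €0.00
Laundry detergent €16.24: other taxable items → 5.25% → €0.8526
Bottle of rosé €14.45: beer, wine and spirits, buyer-exempt → 0% → €0.00
Hard cider (6-pack) €13.00: beer, wine and spirits, buyer-exempt → 0% → €0.00
Unrounded tax sum = €1.1739 → €1.17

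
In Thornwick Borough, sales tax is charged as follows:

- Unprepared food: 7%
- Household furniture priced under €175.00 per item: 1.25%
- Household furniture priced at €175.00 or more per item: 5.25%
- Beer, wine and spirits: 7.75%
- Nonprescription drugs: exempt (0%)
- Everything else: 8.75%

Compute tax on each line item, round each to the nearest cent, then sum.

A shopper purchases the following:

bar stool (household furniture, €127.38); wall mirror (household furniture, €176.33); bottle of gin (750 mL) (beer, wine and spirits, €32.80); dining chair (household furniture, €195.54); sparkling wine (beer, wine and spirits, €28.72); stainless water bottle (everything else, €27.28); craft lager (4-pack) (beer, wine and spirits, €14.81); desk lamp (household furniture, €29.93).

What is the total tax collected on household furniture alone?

€21.49

Bar stool €127.38: household furniture, under €175.00 → 1.25% → €1.59
Wall mirror €176.33: household furniture, €175.00 or more → 5.25% → €9.26
Dining chair €195.54: household furniture, €175.00 or more → 5.25% → €10.27
Desk lamp €29.93: household furniture, under €175.00 → 1.25% → €0.37
Tax on household furniture = €1.59 + €9.26 + €10.27 + €0.37 = €21.49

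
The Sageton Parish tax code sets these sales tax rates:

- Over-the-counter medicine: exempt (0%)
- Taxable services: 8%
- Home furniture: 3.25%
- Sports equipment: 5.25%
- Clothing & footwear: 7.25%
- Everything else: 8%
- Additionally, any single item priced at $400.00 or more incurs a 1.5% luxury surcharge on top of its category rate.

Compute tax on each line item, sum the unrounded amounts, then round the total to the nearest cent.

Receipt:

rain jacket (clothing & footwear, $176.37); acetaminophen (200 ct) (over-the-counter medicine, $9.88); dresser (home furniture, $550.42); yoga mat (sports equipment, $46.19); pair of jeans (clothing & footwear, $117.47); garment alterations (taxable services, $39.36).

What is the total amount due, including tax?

Rain jacket $176.37: clothing & footwear → 7.25% → $12.786825
Acetaminophen (200 ct) $9.88: over-the-counter medicine → 0% → $0.00
Dresser $550.42: home furniture → 3.25% + 1.5% surcharge = 4.75% → $26.14495
Yoga mat $46.19: sports equipment → 5.25% → $2.424975
Pair of jeans $117.47: clothing & footwear → 7.25% → $8.516575
Garment alterations $39.36: taxable services → 8% → $3.1488
Subtotal = $939.69; unrounded tax = $53.022125 → $53.02; total due = $992.71

$992.71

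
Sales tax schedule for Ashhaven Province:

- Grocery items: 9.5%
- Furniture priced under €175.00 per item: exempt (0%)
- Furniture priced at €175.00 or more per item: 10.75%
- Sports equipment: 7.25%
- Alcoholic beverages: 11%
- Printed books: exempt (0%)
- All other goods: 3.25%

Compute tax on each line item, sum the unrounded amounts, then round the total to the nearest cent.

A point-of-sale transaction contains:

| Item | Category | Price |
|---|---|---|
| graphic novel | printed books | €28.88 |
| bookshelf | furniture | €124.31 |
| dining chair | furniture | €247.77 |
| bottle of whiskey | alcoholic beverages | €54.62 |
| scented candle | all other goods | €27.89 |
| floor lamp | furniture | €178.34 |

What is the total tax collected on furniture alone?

€45.81

Bookshelf €124.31: furniture, under €175.00 → 0% → €0.00
Dining chair €247.77: furniture, €175.00 or more → 10.75% → €26.635275
Floor lamp €178.34: furniture, €175.00 or more → 10.75% → €19.17155
Tax on furniture: unrounded sum = €45.806825 → €45.81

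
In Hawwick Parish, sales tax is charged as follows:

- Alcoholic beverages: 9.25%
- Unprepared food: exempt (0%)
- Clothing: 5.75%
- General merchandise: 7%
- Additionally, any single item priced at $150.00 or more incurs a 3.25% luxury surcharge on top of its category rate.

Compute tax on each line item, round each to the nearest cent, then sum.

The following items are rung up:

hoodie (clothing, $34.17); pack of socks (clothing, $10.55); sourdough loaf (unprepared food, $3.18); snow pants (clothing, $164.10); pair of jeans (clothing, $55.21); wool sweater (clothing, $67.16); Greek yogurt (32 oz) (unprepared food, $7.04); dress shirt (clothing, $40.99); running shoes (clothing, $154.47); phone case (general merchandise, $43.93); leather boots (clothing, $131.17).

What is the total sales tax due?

Hoodie $34.17: clothing → 5.75% → $1.96
Pack of socks $10.55: clothing → 5.75% → $0.61
Sourdough loaf $3.18: unprepared food → 0% → $0.00
Snow pants $164.10: clothing → 5.75% + 3.25% surcharge = 9% → $14.77
Pair of jeans $55.21: clothing → 5.75% → $3.17
Wool sweater $67.16: clothing → 5.75% → $3.86
Greek yogurt (32 oz) $7.04: unprepared food → 0% → $0.00
Dress shirt $40.99: clothing → 5.75% → $2.36
Running shoes $154.47: clothing → 5.75% + 3.25% surcharge = 9% → $13.90
Phone case $43.93: general merchandise → 7% → $3.08
Leather boots $131.17: clothing → 5.75% → $7.54
Total tax = $1.96 + $0.61 + $14.77 + $3.17 + $3.86 + $2.36 + $13.90 + $3.08 + $7.54 = $51.25

$51.25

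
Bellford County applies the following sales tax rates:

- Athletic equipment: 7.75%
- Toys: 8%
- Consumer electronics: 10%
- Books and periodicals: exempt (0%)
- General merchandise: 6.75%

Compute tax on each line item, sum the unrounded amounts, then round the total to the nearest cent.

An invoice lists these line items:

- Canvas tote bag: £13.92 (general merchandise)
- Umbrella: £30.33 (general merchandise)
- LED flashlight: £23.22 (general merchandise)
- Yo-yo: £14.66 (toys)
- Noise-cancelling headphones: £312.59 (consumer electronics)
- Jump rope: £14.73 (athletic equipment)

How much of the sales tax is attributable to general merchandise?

Canvas tote bag £13.92: general merchandise → 6.75% → £0.9396
Umbrella £30.33: general merchandise → 6.75% → £2.047275
LED flashlight £23.22: general merchandise → 6.75% → £1.56735
Tax on general merchandise: unrounded sum = £4.554225 → £4.55

£4.55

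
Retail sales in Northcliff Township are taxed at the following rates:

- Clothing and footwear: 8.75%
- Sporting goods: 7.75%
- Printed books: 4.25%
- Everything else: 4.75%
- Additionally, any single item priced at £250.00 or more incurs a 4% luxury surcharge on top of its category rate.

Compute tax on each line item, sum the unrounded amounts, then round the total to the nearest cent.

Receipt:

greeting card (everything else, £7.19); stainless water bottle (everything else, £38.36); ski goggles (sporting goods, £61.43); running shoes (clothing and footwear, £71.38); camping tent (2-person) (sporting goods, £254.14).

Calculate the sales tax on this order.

Greeting card £7.19: everything else → 4.75% → £0.341525
Stainless water bottle £38.36: everything else → 4.75% → £1.8221
Ski goggles £61.43: sporting goods → 7.75% → £4.760825
Running shoes £71.38: clothing and footwear → 8.75% → £6.24575
Camping tent (2-person) £254.14: sporting goods → 7.75% + 4% surcharge = 11.75% → £29.86145
Unrounded tax sum = £43.03165 → £43.03

£43.03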